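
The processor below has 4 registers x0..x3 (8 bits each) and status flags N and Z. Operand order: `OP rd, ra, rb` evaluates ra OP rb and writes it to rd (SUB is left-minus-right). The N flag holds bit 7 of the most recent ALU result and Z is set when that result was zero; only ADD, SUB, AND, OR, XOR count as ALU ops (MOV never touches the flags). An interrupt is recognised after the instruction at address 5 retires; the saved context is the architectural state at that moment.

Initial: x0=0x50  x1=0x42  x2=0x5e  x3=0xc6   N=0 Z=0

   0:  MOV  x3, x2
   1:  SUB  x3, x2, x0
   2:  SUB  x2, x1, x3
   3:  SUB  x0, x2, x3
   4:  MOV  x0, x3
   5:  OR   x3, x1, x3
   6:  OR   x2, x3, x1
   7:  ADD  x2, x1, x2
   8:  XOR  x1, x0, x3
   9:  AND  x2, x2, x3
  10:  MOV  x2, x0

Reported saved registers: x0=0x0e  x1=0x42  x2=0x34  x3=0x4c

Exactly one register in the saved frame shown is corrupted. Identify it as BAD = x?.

after  0: x0=0x50 x1=0x42 x2=0x5e x3=0x5e  N=0 Z=0
after  1: x0=0x50 x1=0x42 x2=0x5e x3=0x0e  N=0 Z=0
after  2: x0=0x50 x1=0x42 x2=0x34 x3=0x0e  N=0 Z=0
after  3: x0=0x26 x1=0x42 x2=0x34 x3=0x0e  N=0 Z=0
after  4: x0=0x0e x1=0x42 x2=0x34 x3=0x0e  N=0 Z=0
after  5: x0=0x0e x1=0x42 x2=0x34 x3=0x4e  N=0 Z=0
-- IRQ taken; context saved, return-PC = 6 --
mismatch: x3: reported 0x4c vs actual 0x4e

BAD = x3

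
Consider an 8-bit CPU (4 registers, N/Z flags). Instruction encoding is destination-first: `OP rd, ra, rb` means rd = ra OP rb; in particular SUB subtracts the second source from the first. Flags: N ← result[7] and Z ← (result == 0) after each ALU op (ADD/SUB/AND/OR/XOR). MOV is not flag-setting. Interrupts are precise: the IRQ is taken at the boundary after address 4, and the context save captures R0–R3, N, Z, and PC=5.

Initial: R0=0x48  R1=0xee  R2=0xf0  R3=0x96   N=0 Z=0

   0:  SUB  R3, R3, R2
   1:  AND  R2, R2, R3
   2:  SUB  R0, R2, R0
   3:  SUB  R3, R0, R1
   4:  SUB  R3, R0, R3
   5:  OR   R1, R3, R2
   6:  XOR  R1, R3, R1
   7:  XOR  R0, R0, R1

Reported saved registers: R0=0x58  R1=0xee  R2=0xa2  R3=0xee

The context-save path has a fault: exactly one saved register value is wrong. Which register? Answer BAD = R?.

BAD = R2

after  0: R0=0x48 R1=0xee R2=0xf0 R3=0xa6  N=1 Z=0
after  1: R0=0x48 R1=0xee R2=0xa0 R3=0xa6  N=1 Z=0
after  2: R0=0x58 R1=0xee R2=0xa0 R3=0xa6  N=0 Z=0
after  3: R0=0x58 R1=0xee R2=0xa0 R3=0x6a  N=0 Z=0
after  4: R0=0x58 R1=0xee R2=0xa0 R3=0xee  N=1 Z=0
-- IRQ taken; context saved, return-PC = 5 --
mismatch: R2: reported 0xa2 vs actual 0xa0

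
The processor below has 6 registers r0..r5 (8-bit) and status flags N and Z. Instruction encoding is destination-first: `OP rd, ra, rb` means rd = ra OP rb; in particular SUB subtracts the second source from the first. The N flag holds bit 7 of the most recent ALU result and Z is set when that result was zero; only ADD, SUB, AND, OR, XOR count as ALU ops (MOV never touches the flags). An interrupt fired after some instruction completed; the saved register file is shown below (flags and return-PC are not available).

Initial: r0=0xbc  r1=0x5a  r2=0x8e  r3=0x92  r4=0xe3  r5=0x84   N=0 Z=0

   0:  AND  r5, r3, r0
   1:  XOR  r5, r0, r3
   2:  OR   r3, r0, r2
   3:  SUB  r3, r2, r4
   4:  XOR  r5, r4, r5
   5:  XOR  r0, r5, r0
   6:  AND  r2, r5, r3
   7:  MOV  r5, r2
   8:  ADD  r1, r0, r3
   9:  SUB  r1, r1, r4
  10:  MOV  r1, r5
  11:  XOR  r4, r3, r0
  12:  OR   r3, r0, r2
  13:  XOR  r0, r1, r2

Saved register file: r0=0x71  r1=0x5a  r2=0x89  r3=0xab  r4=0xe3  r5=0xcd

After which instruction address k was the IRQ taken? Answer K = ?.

K = 6

after  0: r0=0xbc r1=0x5a r2=0x8e r3=0x92 r4=0xe3 r5=0x90  N=1 Z=0
after  1: r0=0xbc r1=0x5a r2=0x8e r3=0x92 r4=0xe3 r5=0x2e  N=0 Z=0
after  2: r0=0xbc r1=0x5a r2=0x8e r3=0xbe r4=0xe3 r5=0x2e  N=1 Z=0
after  3: r0=0xbc r1=0x5a r2=0x8e r3=0xab r4=0xe3 r5=0x2e  N=1 Z=0
after  4: r0=0xbc r1=0x5a r2=0x8e r3=0xab r4=0xe3 r5=0xcd  N=1 Z=0
after  5: r0=0x71 r1=0x5a r2=0x8e r3=0xab r4=0xe3 r5=0xcd  N=0 Z=0
after  6: r0=0x71 r1=0x5a r2=0x89 r3=0xab r4=0xe3 r5=0xcd  N=1 Z=0
-- IRQ taken; context saved, return-PC = 7 --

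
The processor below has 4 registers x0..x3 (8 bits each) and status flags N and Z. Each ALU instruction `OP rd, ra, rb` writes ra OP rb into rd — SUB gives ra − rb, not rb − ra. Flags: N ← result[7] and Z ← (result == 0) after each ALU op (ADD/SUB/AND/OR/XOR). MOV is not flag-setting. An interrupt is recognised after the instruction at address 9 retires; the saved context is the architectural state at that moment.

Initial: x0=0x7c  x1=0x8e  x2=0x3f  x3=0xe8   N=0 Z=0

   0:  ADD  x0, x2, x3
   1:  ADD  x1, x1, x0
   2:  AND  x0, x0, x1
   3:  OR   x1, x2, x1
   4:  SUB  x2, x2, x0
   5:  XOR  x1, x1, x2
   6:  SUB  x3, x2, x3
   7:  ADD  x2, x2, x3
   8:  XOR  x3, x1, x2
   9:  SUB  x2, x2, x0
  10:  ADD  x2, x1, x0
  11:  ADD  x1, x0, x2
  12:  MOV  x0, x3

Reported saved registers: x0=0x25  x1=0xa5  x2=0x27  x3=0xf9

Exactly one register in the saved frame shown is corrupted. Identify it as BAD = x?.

BAD = x3

after  0: x0=0x27 x1=0x8e x2=0x3f x3=0xe8  N=0 Z=0
after  1: x0=0x27 x1=0xb5 x2=0x3f x3=0xe8  N=1 Z=0
after  2: x0=0x25 x1=0xb5 x2=0x3f x3=0xe8  N=0 Z=0
after  3: x0=0x25 x1=0xbf x2=0x3f x3=0xe8  N=1 Z=0
after  4: x0=0x25 x1=0xbf x2=0x1a x3=0xe8  N=0 Z=0
after  5: x0=0x25 x1=0xa5 x2=0x1a x3=0xe8  N=1 Z=0
after  6: x0=0x25 x1=0xa5 x2=0x1a x3=0x32  N=0 Z=0
after  7: x0=0x25 x1=0xa5 x2=0x4c x3=0x32  N=0 Z=0
after  8: x0=0x25 x1=0xa5 x2=0x4c x3=0xe9  N=1 Z=0
after  9: x0=0x25 x1=0xa5 x2=0x27 x3=0xe9  N=0 Z=0
-- IRQ taken; context saved, return-PC = 10 --
mismatch: x3: reported 0xf9 vs actual 0xe9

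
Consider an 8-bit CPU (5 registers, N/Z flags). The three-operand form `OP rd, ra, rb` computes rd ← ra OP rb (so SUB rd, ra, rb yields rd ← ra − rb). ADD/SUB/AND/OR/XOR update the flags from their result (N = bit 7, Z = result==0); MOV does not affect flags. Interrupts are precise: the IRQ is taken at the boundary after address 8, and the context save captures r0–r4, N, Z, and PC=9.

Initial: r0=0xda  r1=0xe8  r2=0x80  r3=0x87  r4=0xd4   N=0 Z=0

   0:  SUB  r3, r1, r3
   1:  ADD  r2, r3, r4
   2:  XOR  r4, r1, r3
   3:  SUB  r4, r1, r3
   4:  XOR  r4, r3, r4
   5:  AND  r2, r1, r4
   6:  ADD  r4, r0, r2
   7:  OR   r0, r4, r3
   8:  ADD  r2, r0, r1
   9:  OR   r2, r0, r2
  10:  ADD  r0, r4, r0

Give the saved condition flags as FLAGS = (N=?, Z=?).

after  0: r0=0xda r1=0xe8 r2=0x80 r3=0x61 r4=0xd4  N=0 Z=0
after  1: r0=0xda r1=0xe8 r2=0x35 r3=0x61 r4=0xd4  N=0 Z=0
after  2: r0=0xda r1=0xe8 r2=0x35 r3=0x61 r4=0x89  N=1 Z=0
after  3: r0=0xda r1=0xe8 r2=0x35 r3=0x61 r4=0x87  N=1 Z=0
after  4: r0=0xda r1=0xe8 r2=0x35 r3=0x61 r4=0xe6  N=1 Z=0
after  5: r0=0xda r1=0xe8 r2=0xe0 r3=0x61 r4=0xe6  N=1 Z=0
after  6: r0=0xda r1=0xe8 r2=0xe0 r3=0x61 r4=0xba  N=1 Z=0
after  7: r0=0xfb r1=0xe8 r2=0xe0 r3=0x61 r4=0xba  N=1 Z=0
after  8: r0=0xfb r1=0xe8 r2=0xe3 r3=0x61 r4=0xba  N=1 Z=0
-- IRQ taken; context saved, return-PC = 9 --

FLAGS = (N=1, Z=0)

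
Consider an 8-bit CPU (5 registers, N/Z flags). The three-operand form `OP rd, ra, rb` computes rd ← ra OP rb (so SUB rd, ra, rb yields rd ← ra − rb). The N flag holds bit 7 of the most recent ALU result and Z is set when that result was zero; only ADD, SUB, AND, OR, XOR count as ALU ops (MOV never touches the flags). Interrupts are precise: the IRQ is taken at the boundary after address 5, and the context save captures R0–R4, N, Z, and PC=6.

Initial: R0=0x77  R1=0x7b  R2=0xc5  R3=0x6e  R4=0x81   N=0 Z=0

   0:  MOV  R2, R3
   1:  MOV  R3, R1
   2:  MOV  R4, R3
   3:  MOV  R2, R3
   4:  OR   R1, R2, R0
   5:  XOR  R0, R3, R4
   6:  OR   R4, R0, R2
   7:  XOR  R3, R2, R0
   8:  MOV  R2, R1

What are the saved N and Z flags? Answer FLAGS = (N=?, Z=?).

FLAGS = (N=0, Z=1)

after  0: R0=0x77 R1=0x7b R2=0x6e R3=0x6e R4=0x81  N=0 Z=0
after  1: R0=0x77 R1=0x7b R2=0x6e R3=0x7b R4=0x81  N=0 Z=0
after  2: R0=0x77 R1=0x7b R2=0x6e R3=0x7b R4=0x7b  N=0 Z=0
after  3: R0=0x77 R1=0x7b R2=0x7b R3=0x7b R4=0x7b  N=0 Z=0
after  4: R0=0x77 R1=0x7f R2=0x7b R3=0x7b R4=0x7b  N=0 Z=0
after  5: R0=0x00 R1=0x7f R2=0x7b R3=0x7b R4=0x7b  N=0 Z=1
-- IRQ taken; context saved, return-PC = 6 --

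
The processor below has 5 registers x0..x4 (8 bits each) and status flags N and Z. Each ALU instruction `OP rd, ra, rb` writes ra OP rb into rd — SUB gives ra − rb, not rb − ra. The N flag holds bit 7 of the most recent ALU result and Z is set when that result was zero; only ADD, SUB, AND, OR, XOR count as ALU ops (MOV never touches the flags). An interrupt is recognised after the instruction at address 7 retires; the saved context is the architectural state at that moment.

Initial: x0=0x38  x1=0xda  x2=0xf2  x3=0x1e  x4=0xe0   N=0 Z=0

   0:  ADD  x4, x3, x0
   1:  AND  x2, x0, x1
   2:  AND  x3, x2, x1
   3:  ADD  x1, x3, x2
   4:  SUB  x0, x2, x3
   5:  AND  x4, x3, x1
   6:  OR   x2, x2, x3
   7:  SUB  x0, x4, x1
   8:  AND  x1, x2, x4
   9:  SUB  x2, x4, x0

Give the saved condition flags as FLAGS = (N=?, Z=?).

FLAGS = (N=1, Z=0)

after  0: x0=0x38 x1=0xda x2=0xf2 x3=0x1e x4=0x56  N=0 Z=0
after  1: x0=0x38 x1=0xda x2=0x18 x3=0x1e x4=0x56  N=0 Z=0
after  2: x0=0x38 x1=0xda x2=0x18 x3=0x18 x4=0x56  N=0 Z=0
after  3: x0=0x38 x1=0x30 x2=0x18 x3=0x18 x4=0x56  N=0 Z=0
after  4: x0=0x00 x1=0x30 x2=0x18 x3=0x18 x4=0x56  N=0 Z=1
after  5: x0=0x00 x1=0x30 x2=0x18 x3=0x18 x4=0x10  N=0 Z=0
after  6: x0=0x00 x1=0x30 x2=0x18 x3=0x18 x4=0x10  N=0 Z=0
after  7: x0=0xe0 x1=0x30 x2=0x18 x3=0x18 x4=0x10  N=1 Z=0
-- IRQ taken; context saved, return-PC = 8 --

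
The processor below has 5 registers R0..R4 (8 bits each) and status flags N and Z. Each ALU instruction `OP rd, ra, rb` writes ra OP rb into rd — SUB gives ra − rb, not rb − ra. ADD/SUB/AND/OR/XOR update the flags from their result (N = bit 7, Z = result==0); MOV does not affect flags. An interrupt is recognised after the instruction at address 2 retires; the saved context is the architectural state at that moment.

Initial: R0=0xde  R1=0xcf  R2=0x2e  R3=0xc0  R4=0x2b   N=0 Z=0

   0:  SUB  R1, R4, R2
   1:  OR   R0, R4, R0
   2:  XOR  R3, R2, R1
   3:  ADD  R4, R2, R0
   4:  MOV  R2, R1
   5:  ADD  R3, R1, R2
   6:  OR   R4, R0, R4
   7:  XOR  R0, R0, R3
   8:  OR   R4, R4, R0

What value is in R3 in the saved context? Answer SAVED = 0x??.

after  0: R0=0xde R1=0xfd R2=0x2e R3=0xc0 R4=0x2b  N=1 Z=0
after  1: R0=0xff R1=0xfd R2=0x2e R3=0xc0 R4=0x2b  N=1 Z=0
after  2: R0=0xff R1=0xfd R2=0x2e R3=0xd3 R4=0x2b  N=1 Z=0
-- IRQ taken; context saved, return-PC = 3 --

SAVED = 0xd3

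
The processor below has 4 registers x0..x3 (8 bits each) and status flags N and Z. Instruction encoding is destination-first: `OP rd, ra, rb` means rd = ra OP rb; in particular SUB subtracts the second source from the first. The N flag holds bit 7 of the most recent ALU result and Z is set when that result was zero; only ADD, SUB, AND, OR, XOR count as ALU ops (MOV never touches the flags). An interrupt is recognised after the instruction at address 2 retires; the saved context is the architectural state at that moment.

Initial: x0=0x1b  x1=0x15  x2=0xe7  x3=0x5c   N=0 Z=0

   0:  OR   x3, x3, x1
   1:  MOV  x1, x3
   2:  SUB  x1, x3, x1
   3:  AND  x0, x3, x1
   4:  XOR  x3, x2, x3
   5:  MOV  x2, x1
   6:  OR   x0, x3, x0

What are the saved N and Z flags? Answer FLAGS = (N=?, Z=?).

after  0: x0=0x1b x1=0x15 x2=0xe7 x3=0x5d  N=0 Z=0
after  1: x0=0x1b x1=0x5d x2=0xe7 x3=0x5d  N=0 Z=0
after  2: x0=0x1b x1=0x00 x2=0xe7 x3=0x5d  N=0 Z=1
-- IRQ taken; context saved, return-PC = 3 --

FLAGS = (N=0, Z=1)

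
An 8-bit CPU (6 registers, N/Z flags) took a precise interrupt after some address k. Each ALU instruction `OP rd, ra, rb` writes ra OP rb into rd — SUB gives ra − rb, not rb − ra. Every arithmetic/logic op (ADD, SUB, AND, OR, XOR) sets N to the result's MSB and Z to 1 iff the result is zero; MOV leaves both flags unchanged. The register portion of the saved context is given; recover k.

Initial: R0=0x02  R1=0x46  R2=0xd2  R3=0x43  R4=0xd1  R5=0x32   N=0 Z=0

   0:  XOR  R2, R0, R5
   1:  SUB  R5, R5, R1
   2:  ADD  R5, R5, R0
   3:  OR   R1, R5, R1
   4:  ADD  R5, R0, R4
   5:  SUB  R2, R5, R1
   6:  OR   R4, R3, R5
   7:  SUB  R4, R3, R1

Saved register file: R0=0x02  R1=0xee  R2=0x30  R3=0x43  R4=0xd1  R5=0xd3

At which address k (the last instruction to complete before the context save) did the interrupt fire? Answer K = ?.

K = 4

after  0: R0=0x02 R1=0x46 R2=0x30 R3=0x43 R4=0xd1 R5=0x32  N=0 Z=0
after  1: R0=0x02 R1=0x46 R2=0x30 R3=0x43 R4=0xd1 R5=0xec  N=1 Z=0
after  2: R0=0x02 R1=0x46 R2=0x30 R3=0x43 R4=0xd1 R5=0xee  N=1 Z=0
after  3: R0=0x02 R1=0xee R2=0x30 R3=0x43 R4=0xd1 R5=0xee  N=1 Z=0
after  4: R0=0x02 R1=0xee R2=0x30 R3=0x43 R4=0xd1 R5=0xd3  N=1 Z=0
-- IRQ taken; context saved, return-PC = 5 --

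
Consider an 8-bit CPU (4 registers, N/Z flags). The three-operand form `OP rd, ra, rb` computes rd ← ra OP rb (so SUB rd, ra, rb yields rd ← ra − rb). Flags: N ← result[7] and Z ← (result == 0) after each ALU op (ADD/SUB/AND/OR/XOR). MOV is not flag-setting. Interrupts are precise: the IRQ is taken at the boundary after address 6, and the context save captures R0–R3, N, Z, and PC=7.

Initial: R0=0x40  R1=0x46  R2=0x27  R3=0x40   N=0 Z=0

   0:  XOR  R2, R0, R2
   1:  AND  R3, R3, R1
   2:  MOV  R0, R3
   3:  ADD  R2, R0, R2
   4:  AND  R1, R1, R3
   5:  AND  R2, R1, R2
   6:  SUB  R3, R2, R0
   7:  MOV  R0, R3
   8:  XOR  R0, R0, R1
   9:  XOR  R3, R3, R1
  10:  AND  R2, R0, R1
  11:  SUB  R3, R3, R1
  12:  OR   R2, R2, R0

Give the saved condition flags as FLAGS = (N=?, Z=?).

FLAGS = (N=1, Z=0)

after  0: R0=0x40 R1=0x46 R2=0x67 R3=0x40  N=0 Z=0
after  1: R0=0x40 R1=0x46 R2=0x67 R3=0x40  N=0 Z=0
after  2: R0=0x40 R1=0x46 R2=0x67 R3=0x40  N=0 Z=0
after  3: R0=0x40 R1=0x46 R2=0xa7 R3=0x40  N=1 Z=0
after  4: R0=0x40 R1=0x40 R2=0xa7 R3=0x40  N=0 Z=0
after  5: R0=0x40 R1=0x40 R2=0x00 R3=0x40  N=0 Z=1
after  6: R0=0x40 R1=0x40 R2=0x00 R3=0xc0  N=1 Z=0
-- IRQ taken; context saved, return-PC = 7 --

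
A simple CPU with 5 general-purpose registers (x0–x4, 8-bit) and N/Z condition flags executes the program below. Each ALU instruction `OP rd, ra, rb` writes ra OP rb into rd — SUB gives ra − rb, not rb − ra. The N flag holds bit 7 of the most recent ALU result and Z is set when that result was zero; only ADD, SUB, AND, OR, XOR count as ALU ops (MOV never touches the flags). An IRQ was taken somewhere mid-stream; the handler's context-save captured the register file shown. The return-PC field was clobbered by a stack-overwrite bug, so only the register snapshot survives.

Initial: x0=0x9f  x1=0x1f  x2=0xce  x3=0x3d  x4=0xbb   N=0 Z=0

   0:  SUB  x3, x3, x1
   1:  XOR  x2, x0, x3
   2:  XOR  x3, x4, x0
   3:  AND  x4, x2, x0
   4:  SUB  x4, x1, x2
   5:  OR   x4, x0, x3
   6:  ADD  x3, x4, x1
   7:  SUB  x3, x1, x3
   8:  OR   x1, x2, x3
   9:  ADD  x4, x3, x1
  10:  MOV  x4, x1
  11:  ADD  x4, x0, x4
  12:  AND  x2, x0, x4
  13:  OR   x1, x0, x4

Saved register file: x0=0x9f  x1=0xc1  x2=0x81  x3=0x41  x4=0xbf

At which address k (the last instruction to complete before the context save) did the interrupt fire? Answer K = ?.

after  0: x0=0x9f x1=0x1f x2=0xce x3=0x1e x4=0xbb  N=0 Z=0
after  1: x0=0x9f x1=0x1f x2=0x81 x3=0x1e x4=0xbb  N=1 Z=0
after  2: x0=0x9f x1=0x1f x2=0x81 x3=0x24 x4=0xbb  N=0 Z=0
after  3: x0=0x9f x1=0x1f x2=0x81 x3=0x24 x4=0x81  N=1 Z=0
after  4: x0=0x9f x1=0x1f x2=0x81 x3=0x24 x4=0x9e  N=1 Z=0
after  5: x0=0x9f x1=0x1f x2=0x81 x3=0x24 x4=0xbf  N=1 Z=0
after  6: x0=0x9f x1=0x1f x2=0x81 x3=0xde x4=0xbf  N=1 Z=0
after  7: x0=0x9f x1=0x1f x2=0x81 x3=0x41 x4=0xbf  N=0 Z=0
after  8: x0=0x9f x1=0xc1 x2=0x81 x3=0x41 x4=0xbf  N=1 Z=0
-- IRQ taken; context saved, return-PC = 9 --

K = 8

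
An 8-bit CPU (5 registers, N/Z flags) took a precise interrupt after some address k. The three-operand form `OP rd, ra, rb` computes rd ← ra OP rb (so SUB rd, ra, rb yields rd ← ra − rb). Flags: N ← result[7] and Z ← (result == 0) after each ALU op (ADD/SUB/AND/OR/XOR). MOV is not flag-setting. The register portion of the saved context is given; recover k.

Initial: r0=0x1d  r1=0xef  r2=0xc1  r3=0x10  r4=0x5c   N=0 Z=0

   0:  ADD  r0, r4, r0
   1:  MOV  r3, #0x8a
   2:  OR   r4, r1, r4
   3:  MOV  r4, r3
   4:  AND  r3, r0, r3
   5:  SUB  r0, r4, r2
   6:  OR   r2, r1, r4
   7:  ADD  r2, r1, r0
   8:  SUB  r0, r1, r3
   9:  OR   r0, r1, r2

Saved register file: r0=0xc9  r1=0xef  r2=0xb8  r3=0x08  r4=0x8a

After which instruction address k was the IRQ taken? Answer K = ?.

after  0: r0=0x79 r1=0xef r2=0xc1 r3=0x10 r4=0x5c  N=0 Z=0
after  1: r0=0x79 r1=0xef r2=0xc1 r3=0x8a r4=0x5c  N=0 Z=0
after  2: r0=0x79 r1=0xef r2=0xc1 r3=0x8a r4=0xff  N=1 Z=0
after  3: r0=0x79 r1=0xef r2=0xc1 r3=0x8a r4=0x8a  N=1 Z=0
after  4: r0=0x79 r1=0xef r2=0xc1 r3=0x08 r4=0x8a  N=0 Z=0
after  5: r0=0xc9 r1=0xef r2=0xc1 r3=0x08 r4=0x8a  N=1 Z=0
after  6: r0=0xc9 r1=0xef r2=0xef r3=0x08 r4=0x8a  N=1 Z=0
after  7: r0=0xc9 r1=0xef r2=0xb8 r3=0x08 r4=0x8a  N=1 Z=0
-- IRQ taken; context saved, return-PC = 8 --

K = 7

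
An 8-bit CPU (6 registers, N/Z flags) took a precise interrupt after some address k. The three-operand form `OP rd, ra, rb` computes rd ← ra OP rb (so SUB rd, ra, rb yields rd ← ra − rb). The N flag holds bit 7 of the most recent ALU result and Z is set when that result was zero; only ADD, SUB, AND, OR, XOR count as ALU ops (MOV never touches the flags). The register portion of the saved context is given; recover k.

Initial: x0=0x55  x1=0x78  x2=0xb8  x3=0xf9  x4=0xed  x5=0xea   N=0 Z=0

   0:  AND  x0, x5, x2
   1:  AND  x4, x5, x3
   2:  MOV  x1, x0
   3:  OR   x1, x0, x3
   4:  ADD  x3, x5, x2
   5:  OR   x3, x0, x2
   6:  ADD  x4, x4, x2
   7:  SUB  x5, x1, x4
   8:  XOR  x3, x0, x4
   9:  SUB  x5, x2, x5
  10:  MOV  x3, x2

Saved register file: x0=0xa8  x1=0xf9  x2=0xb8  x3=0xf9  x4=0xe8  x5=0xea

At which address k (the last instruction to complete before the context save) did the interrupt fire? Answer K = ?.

after  0: x0=0xa8 x1=0x78 x2=0xb8 x3=0xf9 x4=0xed x5=0xea  N=1 Z=0
after  1: x0=0xa8 x1=0x78 x2=0xb8 x3=0xf9 x4=0xe8 x5=0xea  N=1 Z=0
after  2: x0=0xa8 x1=0xa8 x2=0xb8 x3=0xf9 x4=0xe8 x5=0xea  N=1 Z=0
after  3: x0=0xa8 x1=0xf9 x2=0xb8 x3=0xf9 x4=0xe8 x5=0xea  N=1 Z=0
-- IRQ taken; context saved, return-PC = 4 --

K = 3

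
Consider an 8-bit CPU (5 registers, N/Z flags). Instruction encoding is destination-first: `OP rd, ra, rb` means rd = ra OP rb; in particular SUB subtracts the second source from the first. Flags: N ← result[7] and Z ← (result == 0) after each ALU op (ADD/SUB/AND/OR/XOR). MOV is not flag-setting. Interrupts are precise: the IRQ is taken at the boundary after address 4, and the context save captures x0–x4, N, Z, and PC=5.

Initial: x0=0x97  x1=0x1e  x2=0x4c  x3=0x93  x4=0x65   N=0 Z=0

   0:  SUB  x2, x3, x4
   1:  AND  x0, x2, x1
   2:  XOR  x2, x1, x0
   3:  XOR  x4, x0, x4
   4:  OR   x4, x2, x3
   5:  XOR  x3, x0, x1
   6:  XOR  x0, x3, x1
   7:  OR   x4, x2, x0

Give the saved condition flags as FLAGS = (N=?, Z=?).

FLAGS = (N=1, Z=0)

after  0: x0=0x97 x1=0x1e x2=0x2e x3=0x93 x4=0x65  N=0 Z=0
after  1: x0=0x0e x1=0x1e x2=0x2e x3=0x93 x4=0x65  N=0 Z=0
after  2: x0=0x0e x1=0x1e x2=0x10 x3=0x93 x4=0x65  N=0 Z=0
after  3: x0=0x0e x1=0x1e x2=0x10 x3=0x93 x4=0x6b  N=0 Z=0
after  4: x0=0x0e x1=0x1e x2=0x10 x3=0x93 x4=0x93  N=1 Z=0
-- IRQ taken; context saved, return-PC = 5 --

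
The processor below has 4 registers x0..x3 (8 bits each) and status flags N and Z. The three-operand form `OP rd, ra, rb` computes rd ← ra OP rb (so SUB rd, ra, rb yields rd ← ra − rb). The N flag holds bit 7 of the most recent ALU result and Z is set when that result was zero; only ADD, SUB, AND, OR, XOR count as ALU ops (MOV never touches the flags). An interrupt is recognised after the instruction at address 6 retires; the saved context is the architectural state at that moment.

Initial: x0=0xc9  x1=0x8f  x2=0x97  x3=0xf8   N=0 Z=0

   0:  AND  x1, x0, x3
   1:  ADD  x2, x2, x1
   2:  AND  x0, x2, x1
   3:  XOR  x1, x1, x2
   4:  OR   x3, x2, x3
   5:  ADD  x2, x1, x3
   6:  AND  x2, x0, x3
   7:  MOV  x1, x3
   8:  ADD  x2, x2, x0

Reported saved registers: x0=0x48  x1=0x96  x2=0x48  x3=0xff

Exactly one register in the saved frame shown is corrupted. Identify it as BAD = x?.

BAD = x1

after  0: x0=0xc9 x1=0xc8 x2=0x97 x3=0xf8  N=1 Z=0
after  1: x0=0xc9 x1=0xc8 x2=0x5f x3=0xf8  N=0 Z=0
after  2: x0=0x48 x1=0xc8 x2=0x5f x3=0xf8  N=0 Z=0
after  3: x0=0x48 x1=0x97 x2=0x5f x3=0xf8  N=1 Z=0
after  4: x0=0x48 x1=0x97 x2=0x5f x3=0xff  N=1 Z=0
after  5: x0=0x48 x1=0x97 x2=0x96 x3=0xff  N=1 Z=0
after  6: x0=0x48 x1=0x97 x2=0x48 x3=0xff  N=0 Z=0
-- IRQ taken; context saved, return-PC = 7 --
mismatch: x1: reported 0x96 vs actual 0x97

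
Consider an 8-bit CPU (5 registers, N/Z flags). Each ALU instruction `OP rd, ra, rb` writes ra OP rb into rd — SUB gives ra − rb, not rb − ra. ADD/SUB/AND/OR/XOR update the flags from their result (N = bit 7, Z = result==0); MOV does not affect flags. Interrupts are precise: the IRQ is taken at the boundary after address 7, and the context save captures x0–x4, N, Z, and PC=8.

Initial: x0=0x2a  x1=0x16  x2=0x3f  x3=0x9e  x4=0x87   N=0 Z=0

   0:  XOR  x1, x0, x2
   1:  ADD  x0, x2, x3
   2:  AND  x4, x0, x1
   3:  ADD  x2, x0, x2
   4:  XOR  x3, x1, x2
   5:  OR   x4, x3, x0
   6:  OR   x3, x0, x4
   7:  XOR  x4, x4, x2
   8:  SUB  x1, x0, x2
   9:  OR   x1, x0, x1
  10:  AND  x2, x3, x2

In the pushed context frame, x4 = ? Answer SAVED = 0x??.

SAVED = 0xc1

after  0: x0=0x2a x1=0x15 x2=0x3f x3=0x9e x4=0x87  N=0 Z=0
after  1: x0=0xdd x1=0x15 x2=0x3f x3=0x9e x4=0x87  N=1 Z=0
after  2: x0=0xdd x1=0x15 x2=0x3f x3=0x9e x4=0x15  N=0 Z=0
after  3: x0=0xdd x1=0x15 x2=0x1c x3=0x9e x4=0x15  N=0 Z=0
after  4: x0=0xdd x1=0x15 x2=0x1c x3=0x09 x4=0x15  N=0 Z=0
after  5: x0=0xdd x1=0x15 x2=0x1c x3=0x09 x4=0xdd  N=1 Z=0
after  6: x0=0xdd x1=0x15 x2=0x1c x3=0xdd x4=0xdd  N=1 Z=0
after  7: x0=0xdd x1=0x15 x2=0x1c x3=0xdd x4=0xc1  N=1 Z=0
-- IRQ taken; context saved, return-PC = 8 --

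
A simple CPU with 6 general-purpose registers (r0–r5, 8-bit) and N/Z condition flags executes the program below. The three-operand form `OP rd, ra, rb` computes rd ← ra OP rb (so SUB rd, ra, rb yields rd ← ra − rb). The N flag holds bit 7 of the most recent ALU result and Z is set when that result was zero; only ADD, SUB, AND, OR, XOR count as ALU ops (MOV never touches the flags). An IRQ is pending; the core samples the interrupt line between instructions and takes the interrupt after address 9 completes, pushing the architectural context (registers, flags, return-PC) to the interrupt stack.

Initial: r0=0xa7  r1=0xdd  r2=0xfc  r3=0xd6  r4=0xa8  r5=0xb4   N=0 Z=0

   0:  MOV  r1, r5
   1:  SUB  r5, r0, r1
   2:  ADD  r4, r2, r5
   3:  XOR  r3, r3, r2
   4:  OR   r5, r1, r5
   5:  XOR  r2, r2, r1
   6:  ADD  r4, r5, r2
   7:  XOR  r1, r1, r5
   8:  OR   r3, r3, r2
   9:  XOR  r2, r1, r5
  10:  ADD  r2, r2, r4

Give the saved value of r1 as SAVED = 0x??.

SAVED = 0x43

after  0: r0=0xa7 r1=0xb4 r2=0xfc r3=0xd6 r4=0xa8 r5=0xb4  N=0 Z=0
after  1: r0=0xa7 r1=0xb4 r2=0xfc r3=0xd6 r4=0xa8 r5=0xf3  N=1 Z=0
after  2: r0=0xa7 r1=0xb4 r2=0xfc r3=0xd6 r4=0xef r5=0xf3  N=1 Z=0
after  3: r0=0xa7 r1=0xb4 r2=0xfc r3=0x2a r4=0xef r5=0xf3  N=0 Z=0
after  4: r0=0xa7 r1=0xb4 r2=0xfc r3=0x2a r4=0xef r5=0xf7  N=1 Z=0
after  5: r0=0xa7 r1=0xb4 r2=0x48 r3=0x2a r4=0xef r5=0xf7  N=0 Z=0
after  6: r0=0xa7 r1=0xb4 r2=0x48 r3=0x2a r4=0x3f r5=0xf7  N=0 Z=0
after  7: r0=0xa7 r1=0x43 r2=0x48 r3=0x2a r4=0x3f r5=0xf7  N=0 Z=0
after  8: r0=0xa7 r1=0x43 r2=0x48 r3=0x6a r4=0x3f r5=0xf7  N=0 Z=0
after  9: r0=0xa7 r1=0x43 r2=0xb4 r3=0x6a r4=0x3f r5=0xf7  N=1 Z=0
-- IRQ taken; context saved, return-PC = 10 --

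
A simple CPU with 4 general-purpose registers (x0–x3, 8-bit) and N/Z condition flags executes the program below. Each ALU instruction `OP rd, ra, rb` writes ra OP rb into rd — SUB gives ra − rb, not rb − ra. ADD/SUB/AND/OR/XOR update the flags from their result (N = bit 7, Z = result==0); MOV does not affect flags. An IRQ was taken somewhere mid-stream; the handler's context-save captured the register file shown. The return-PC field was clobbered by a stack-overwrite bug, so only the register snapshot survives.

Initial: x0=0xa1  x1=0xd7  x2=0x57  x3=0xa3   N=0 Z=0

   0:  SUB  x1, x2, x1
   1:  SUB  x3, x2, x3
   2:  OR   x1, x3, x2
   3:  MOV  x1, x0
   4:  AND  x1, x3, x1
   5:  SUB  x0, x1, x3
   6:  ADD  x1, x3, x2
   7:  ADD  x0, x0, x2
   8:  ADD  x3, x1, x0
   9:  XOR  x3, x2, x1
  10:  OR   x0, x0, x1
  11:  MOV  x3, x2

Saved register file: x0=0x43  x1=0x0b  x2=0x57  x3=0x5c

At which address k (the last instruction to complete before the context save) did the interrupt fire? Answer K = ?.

after  0: x0=0xa1 x1=0x80 x2=0x57 x3=0xa3  N=1 Z=0
after  1: x0=0xa1 x1=0x80 x2=0x57 x3=0xb4  N=1 Z=0
after  2: x0=0xa1 x1=0xf7 x2=0x57 x3=0xb4  N=1 Z=0
after  3: x0=0xa1 x1=0xa1 x2=0x57 x3=0xb4  N=1 Z=0
after  4: x0=0xa1 x1=0xa0 x2=0x57 x3=0xb4  N=1 Z=0
after  5: x0=0xec x1=0xa0 x2=0x57 x3=0xb4  N=1 Z=0
after  6: x0=0xec x1=0x0b x2=0x57 x3=0xb4  N=0 Z=0
after  7: x0=0x43 x1=0x0b x2=0x57 x3=0xb4  N=0 Z=0
after  8: x0=0x43 x1=0x0b x2=0x57 x3=0x4e  N=0 Z=0
after  9: x0=0x43 x1=0x0b x2=0x57 x3=0x5c  N=0 Z=0
-- IRQ taken; context saved, return-PC = 10 --

K = 9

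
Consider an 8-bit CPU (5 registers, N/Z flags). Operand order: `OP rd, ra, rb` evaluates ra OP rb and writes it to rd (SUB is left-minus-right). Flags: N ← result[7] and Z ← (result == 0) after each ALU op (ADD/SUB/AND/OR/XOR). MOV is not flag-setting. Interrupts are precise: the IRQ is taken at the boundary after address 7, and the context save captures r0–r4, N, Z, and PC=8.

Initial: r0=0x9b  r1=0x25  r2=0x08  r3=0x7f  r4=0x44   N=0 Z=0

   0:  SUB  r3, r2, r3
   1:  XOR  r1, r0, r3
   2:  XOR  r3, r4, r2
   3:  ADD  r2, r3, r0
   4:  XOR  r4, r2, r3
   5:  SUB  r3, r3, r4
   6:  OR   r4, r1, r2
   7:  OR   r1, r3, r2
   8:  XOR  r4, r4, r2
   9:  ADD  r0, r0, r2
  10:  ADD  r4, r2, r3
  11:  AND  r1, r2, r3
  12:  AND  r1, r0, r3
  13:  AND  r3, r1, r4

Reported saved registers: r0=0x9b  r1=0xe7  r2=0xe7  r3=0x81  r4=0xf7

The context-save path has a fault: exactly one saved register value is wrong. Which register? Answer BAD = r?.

after  0: r0=0x9b r1=0x25 r2=0x08 r3=0x89 r4=0x44  N=1 Z=0
after  1: r0=0x9b r1=0x12 r2=0x08 r3=0x89 r4=0x44  N=0 Z=0
after  2: r0=0x9b r1=0x12 r2=0x08 r3=0x4c r4=0x44  N=0 Z=0
after  3: r0=0x9b r1=0x12 r2=0xe7 r3=0x4c r4=0x44  N=1 Z=0
after  4: r0=0x9b r1=0x12 r2=0xe7 r3=0x4c r4=0xab  N=1 Z=0
after  5: r0=0x9b r1=0x12 r2=0xe7 r3=0xa1 r4=0xab  N=1 Z=0
after  6: r0=0x9b r1=0x12 r2=0xe7 r3=0xa1 r4=0xf7  N=1 Z=0
after  7: r0=0x9b r1=0xe7 r2=0xe7 r3=0xa1 r4=0xf7  N=1 Z=0
-- IRQ taken; context saved, return-PC = 8 --
mismatch: r3: reported 0x81 vs actual 0xa1

BAD = r3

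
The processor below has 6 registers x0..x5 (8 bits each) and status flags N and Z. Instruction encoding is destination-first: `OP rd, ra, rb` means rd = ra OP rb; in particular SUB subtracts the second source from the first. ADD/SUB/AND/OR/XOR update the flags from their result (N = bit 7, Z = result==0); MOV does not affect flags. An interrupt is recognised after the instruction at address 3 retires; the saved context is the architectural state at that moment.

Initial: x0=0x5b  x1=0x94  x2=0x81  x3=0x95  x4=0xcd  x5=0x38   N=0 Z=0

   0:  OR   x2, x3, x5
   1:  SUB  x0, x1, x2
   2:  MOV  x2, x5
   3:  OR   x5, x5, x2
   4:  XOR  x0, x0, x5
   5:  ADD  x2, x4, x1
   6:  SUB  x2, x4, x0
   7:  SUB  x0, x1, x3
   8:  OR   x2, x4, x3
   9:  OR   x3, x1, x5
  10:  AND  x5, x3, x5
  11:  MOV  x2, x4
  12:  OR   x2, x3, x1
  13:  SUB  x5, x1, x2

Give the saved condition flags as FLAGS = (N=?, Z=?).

after  0: x0=0x5b x1=0x94 x2=0xbd x3=0x95 x4=0xcd x5=0x38  N=1 Z=0
after  1: x0=0xd7 x1=0x94 x2=0xbd x3=0x95 x4=0xcd x5=0x38  N=1 Z=0
after  2: x0=0xd7 x1=0x94 x2=0x38 x3=0x95 x4=0xcd x5=0x38  N=1 Z=0
after  3: x0=0xd7 x1=0x94 x2=0x38 x3=0x95 x4=0xcd x5=0x38  N=0 Z=0
-- IRQ taken; context saved, return-PC = 4 --

FLAGS = (N=0, Z=0)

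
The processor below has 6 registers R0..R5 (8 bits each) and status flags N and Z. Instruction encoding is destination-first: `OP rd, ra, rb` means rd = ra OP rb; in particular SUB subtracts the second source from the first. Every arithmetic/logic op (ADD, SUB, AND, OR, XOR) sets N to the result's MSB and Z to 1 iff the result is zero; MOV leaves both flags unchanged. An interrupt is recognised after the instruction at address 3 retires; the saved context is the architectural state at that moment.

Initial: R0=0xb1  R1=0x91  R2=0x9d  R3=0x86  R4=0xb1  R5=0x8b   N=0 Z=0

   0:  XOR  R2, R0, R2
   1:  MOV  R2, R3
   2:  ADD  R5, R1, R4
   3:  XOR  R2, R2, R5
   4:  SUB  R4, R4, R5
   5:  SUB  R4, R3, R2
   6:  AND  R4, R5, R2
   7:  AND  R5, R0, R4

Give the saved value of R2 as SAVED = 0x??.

SAVED = 0xc4

after  0: R0=0xb1 R1=0x91 R2=0x2c R3=0x86 R4=0xb1 R5=0x8b  N=0 Z=0
after  1: R0=0xb1 R1=0x91 R2=0x86 R3=0x86 R4=0xb1 R5=0x8b  N=0 Z=0
after  2: R0=0xb1 R1=0x91 R2=0x86 R3=0x86 R4=0xb1 R5=0x42  N=0 Z=0
after  3: R0=0xb1 R1=0x91 R2=0xc4 R3=0x86 R4=0xb1 R5=0x42  N=1 Z=0
-- IRQ taken; context saved, return-PC = 4 --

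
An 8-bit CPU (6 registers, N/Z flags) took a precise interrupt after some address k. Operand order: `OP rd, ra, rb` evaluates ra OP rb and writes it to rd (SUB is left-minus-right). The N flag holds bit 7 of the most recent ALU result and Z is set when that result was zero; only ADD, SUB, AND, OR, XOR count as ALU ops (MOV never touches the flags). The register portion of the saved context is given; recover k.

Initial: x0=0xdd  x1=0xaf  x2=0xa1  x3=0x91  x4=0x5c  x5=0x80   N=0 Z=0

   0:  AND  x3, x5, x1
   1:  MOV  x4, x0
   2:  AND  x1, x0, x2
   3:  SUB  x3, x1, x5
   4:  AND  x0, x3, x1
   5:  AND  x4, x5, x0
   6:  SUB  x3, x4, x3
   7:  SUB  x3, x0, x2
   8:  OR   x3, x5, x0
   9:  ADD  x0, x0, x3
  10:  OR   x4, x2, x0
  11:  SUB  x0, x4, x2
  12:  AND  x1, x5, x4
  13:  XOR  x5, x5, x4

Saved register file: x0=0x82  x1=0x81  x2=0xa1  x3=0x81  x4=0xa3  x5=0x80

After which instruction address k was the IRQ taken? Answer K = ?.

after  0: x0=0xdd x1=0xaf x2=0xa1 x3=0x80 x4=0x5c x5=0x80  N=1 Z=0
after  1: x0=0xdd x1=0xaf x2=0xa1 x3=0x80 x4=0xdd x5=0x80  N=1 Z=0
after  2: x0=0xdd x1=0x81 x2=0xa1 x3=0x80 x4=0xdd x5=0x80  N=1 Z=0
after  3: x0=0xdd x1=0x81 x2=0xa1 x3=0x01 x4=0xdd x5=0x80  N=0 Z=0
after  4: x0=0x01 x1=0x81 x2=0xa1 x3=0x01 x4=0xdd x5=0x80  N=0 Z=0
after  5: x0=0x01 x1=0x81 x2=0xa1 x3=0x01 x4=0x00 x5=0x80  N=0 Z=1
after  6: x0=0x01 x1=0x81 x2=0xa1 x3=0xff x4=0x00 x5=0x80  N=1 Z=0
after  7: x0=0x01 x1=0x81 x2=0xa1 x3=0x60 x4=0x00 x5=0x80  N=0 Z=0
after  8: x0=0x01 x1=0x81 x2=0xa1 x3=0x81 x4=0x00 x5=0x80  N=1 Z=0
after  9: x0=0x82 x1=0x81 x2=0xa1 x3=0x81 x4=0x00 x5=0x80  N=1 Z=0
after 10: x0=0x82 x1=0x81 x2=0xa1 x3=0x81 x4=0xa3 x5=0x80  N=1 Z=0
-- IRQ taken; context saved, return-PC = 11 --

K = 10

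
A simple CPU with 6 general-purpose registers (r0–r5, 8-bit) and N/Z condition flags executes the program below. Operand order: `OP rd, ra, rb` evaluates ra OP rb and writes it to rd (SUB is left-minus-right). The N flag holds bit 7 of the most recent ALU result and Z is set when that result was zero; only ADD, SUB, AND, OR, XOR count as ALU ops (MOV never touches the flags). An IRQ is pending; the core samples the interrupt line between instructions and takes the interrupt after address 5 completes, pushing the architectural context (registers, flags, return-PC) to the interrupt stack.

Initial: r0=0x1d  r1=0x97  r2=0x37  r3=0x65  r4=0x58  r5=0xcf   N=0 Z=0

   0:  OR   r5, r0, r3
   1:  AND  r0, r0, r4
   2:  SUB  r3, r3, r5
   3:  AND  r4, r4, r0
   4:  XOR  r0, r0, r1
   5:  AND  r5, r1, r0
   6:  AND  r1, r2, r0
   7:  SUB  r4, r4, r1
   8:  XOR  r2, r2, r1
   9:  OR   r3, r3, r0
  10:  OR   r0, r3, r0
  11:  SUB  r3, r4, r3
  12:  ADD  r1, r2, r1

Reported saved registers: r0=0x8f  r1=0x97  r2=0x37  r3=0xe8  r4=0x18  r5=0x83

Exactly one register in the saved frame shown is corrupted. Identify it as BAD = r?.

BAD = r5

after  0: r0=0x1d r1=0x97 r2=0x37 r3=0x65 r4=0x58 r5=0x7d  N=0 Z=0
after  1: r0=0x18 r1=0x97 r2=0x37 r3=0x65 r4=0x58 r5=0x7d  N=0 Z=0
after  2: r0=0x18 r1=0x97 r2=0x37 r3=0xe8 r4=0x58 r5=0x7d  N=1 Z=0
after  3: r0=0x18 r1=0x97 r2=0x37 r3=0xe8 r4=0x18 r5=0x7d  N=0 Z=0
after  4: r0=0x8f r1=0x97 r2=0x37 r3=0xe8 r4=0x18 r5=0x7d  N=1 Z=0
after  5: r0=0x8f r1=0x97 r2=0x37 r3=0xe8 r4=0x18 r5=0x87  N=1 Z=0
-- IRQ taken; context saved, return-PC = 6 --
mismatch: r5: reported 0x83 vs actual 0x87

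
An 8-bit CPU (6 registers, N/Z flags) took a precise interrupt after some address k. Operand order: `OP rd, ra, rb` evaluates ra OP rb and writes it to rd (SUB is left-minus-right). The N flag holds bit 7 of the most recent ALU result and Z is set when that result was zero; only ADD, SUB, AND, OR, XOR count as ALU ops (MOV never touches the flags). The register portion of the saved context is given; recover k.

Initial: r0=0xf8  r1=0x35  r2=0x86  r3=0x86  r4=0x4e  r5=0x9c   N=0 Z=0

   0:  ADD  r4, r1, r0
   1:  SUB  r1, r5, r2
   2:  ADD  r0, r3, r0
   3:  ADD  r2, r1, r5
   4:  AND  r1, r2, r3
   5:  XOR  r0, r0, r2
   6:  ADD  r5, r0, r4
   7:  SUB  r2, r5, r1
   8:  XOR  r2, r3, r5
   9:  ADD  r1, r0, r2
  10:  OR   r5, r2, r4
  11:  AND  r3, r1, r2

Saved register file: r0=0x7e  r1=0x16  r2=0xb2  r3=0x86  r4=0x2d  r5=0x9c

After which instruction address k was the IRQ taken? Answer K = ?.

after  0: r0=0xf8 r1=0x35 r2=0x86 r3=0x86 r4=0x2d r5=0x9c  N=0 Z=0
after  1: r0=0xf8 r1=0x16 r2=0x86 r3=0x86 r4=0x2d r5=0x9c  N=0 Z=0
after  2: r0=0x7e r1=0x16 r2=0x86 r3=0x86 r4=0x2d r5=0x9c  N=0 Z=0
after  3: r0=0x7e r1=0x16 r2=0xb2 r3=0x86 r4=0x2d r5=0x9c  N=1 Z=0
-- IRQ taken; context saved, return-PC = 4 --

K = 3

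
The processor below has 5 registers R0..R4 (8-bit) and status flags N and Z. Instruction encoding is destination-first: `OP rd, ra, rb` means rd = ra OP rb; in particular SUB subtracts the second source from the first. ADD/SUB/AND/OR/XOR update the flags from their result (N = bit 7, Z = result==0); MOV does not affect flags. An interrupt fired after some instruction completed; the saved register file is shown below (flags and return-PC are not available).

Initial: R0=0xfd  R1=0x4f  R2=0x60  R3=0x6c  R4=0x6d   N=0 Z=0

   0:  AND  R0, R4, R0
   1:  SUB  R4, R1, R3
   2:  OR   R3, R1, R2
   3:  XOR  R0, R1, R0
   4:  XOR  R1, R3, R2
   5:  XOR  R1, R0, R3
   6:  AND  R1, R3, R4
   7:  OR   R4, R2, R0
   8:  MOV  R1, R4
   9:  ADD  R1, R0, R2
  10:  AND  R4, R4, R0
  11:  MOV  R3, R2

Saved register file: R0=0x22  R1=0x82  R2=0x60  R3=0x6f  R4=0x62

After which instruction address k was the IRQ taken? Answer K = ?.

K = 9

after  0: R0=0x6d R1=0x4f R2=0x60 R3=0x6c R4=0x6d  N=0 Z=0
after  1: R0=0x6d R1=0x4f R2=0x60 R3=0x6c R4=0xe3  N=1 Z=0
after  2: R0=0x6d R1=0x4f R2=0x60 R3=0x6f R4=0xe3  N=0 Z=0
after  3: R0=0x22 R1=0x4f R2=0x60 R3=0x6f R4=0xe3  N=0 Z=0
after  4: R0=0x22 R1=0x0f R2=0x60 R3=0x6f R4=0xe3  N=0 Z=0
after  5: R0=0x22 R1=0x4d R2=0x60 R3=0x6f R4=0xe3  N=0 Z=0
after  6: R0=0x22 R1=0x63 R2=0x60 R3=0x6f R4=0xe3  N=0 Z=0
after  7: R0=0x22 R1=0x63 R2=0x60 R3=0x6f R4=0x62  N=0 Z=0
after  8: R0=0x22 R1=0x62 R2=0x60 R3=0x6f R4=0x62  N=0 Z=0
after  9: R0=0x22 R1=0x82 R2=0x60 R3=0x6f R4=0x62  N=1 Z=0
-- IRQ taken; context saved, return-PC = 10 --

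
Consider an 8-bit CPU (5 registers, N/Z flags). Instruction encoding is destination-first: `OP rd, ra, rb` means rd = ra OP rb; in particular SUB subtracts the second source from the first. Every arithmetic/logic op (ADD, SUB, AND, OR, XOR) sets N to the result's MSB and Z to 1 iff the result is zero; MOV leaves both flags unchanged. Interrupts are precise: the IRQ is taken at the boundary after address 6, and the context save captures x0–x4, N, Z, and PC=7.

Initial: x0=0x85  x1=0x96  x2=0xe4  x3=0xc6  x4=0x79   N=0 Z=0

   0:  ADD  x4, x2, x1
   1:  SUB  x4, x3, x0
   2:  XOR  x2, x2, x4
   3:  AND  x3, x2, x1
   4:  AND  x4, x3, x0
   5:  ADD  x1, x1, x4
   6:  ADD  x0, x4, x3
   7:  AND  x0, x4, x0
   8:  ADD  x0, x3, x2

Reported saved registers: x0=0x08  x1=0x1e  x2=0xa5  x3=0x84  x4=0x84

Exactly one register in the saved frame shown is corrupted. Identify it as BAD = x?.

after  0: x0=0x85 x1=0x96 x2=0xe4 x3=0xc6 x4=0x7a  N=0 Z=0
after  1: x0=0x85 x1=0x96 x2=0xe4 x3=0xc6 x4=0x41  N=0 Z=0
after  2: x0=0x85 x1=0x96 x2=0xa5 x3=0xc6 x4=0x41  N=1 Z=0
after  3: x0=0x85 x1=0x96 x2=0xa5 x3=0x84 x4=0x41  N=1 Z=0
after  4: x0=0x85 x1=0x96 x2=0xa5 x3=0x84 x4=0x84  N=1 Z=0
after  5: x0=0x85 x1=0x1a x2=0xa5 x3=0x84 x4=0x84  N=0 Z=0
after  6: x0=0x08 x1=0x1a x2=0xa5 x3=0x84 x4=0x84  N=0 Z=0
-- IRQ taken; context saved, return-PC = 7 --
mismatch: x1: reported 0x1e vs actual 0x1a

BAD = x1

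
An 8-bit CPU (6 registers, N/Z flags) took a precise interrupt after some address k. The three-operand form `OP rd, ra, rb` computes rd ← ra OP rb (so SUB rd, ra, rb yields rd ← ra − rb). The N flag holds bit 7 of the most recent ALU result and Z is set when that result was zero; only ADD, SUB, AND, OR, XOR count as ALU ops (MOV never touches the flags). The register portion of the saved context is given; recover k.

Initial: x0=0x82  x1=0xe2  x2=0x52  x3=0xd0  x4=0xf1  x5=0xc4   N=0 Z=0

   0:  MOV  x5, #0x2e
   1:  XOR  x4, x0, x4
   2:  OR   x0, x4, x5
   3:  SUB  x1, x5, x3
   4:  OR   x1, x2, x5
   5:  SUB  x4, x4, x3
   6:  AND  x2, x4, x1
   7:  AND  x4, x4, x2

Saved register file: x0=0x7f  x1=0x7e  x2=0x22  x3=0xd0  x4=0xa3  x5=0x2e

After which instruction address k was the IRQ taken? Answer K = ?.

after  0: x0=0x82 x1=0xe2 x2=0x52 x3=0xd0 x4=0xf1 x5=0x2e  N=0 Z=0
after  1: x0=0x82 x1=0xe2 x2=0x52 x3=0xd0 x4=0x73 x5=0x2e  N=0 Z=0
after  2: x0=0x7f x1=0xe2 x2=0x52 x3=0xd0 x4=0x73 x5=0x2e  N=0 Z=0
after  3: x0=0x7f x1=0x5e x2=0x52 x3=0xd0 x4=0x73 x5=0x2e  N=0 Z=0
after  4: x0=0x7f x1=0x7e x2=0x52 x3=0xd0 x4=0x73 x5=0x2e  N=0 Z=0
after  5: x0=0x7f x1=0x7e x2=0x52 x3=0xd0 x4=0xa3 x5=0x2e  N=1 Z=0
after  6: x0=0x7f x1=0x7e x2=0x22 x3=0xd0 x4=0xa3 x5=0x2e  N=0 Z=0
-- IRQ taken; context saved, return-PC = 7 --

K = 6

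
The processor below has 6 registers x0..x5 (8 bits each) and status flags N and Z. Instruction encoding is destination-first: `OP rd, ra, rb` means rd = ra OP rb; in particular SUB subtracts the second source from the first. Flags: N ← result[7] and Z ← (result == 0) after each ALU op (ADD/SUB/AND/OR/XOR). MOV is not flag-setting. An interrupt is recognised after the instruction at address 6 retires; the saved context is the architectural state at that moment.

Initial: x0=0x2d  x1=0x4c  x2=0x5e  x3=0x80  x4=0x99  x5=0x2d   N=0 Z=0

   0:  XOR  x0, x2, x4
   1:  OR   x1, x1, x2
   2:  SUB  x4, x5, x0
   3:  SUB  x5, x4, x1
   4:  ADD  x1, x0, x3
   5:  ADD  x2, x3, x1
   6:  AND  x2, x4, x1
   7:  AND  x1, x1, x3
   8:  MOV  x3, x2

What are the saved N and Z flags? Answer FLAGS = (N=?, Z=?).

after  0: x0=0xc7 x1=0x4c x2=0x5e x3=0x80 x4=0x99 x5=0x2d  N=1 Z=0
after  1: x0=0xc7 x1=0x5e x2=0x5e x3=0x80 x4=0x99 x5=0x2d  N=0 Z=0
after  2: x0=0xc7 x1=0x5e x2=0x5e x3=0x80 x4=0x66 x5=0x2d  N=0 Z=0
after  3: x0=0xc7 x1=0x5e x2=0x5e x3=0x80 x4=0x66 x5=0x08  N=0 Z=0
after  4: x0=0xc7 x1=0x47 x2=0x5e x3=0x80 x4=0x66 x5=0x08  N=0 Z=0
after  5: x0=0xc7 x1=0x47 x2=0xc7 x3=0x80 x4=0x66 x5=0x08  N=1 Z=0
after  6: x0=0xc7 x1=0x47 x2=0x46 x3=0x80 x4=0x66 x5=0x08  N=0 Z=0
-- IRQ taken; context saved, return-PC = 7 --

FLAGS = (N=0, Z=0)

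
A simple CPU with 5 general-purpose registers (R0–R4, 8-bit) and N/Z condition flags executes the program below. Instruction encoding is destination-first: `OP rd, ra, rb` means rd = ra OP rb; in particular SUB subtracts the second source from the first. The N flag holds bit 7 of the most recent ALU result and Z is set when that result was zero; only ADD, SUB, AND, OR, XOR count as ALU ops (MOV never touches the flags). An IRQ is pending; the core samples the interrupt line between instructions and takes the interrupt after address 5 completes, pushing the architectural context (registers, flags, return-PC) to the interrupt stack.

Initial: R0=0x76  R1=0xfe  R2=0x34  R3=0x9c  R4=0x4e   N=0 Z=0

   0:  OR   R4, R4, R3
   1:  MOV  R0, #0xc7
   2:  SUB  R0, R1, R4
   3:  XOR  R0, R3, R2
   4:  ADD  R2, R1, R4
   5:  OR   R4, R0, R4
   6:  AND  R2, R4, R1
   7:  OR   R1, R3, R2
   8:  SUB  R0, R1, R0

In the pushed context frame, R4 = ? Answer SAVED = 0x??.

after  0: R0=0x76 R1=0xfe R2=0x34 R3=0x9c R4=0xde  N=1 Z=0
after  1: R0=0xc7 R1=0xfe R2=0x34 R3=0x9c R4=0xde  N=1 Z=0
after  2: R0=0x20 R1=0xfe R2=0x34 R3=0x9c R4=0xde  N=0 Z=0
after  3: R0=0xa8 R1=0xfe R2=0x34 R3=0x9c R4=0xde  N=1 Z=0
after  4: R0=0xa8 R1=0xfe R2=0xdc R3=0x9c R4=0xde  N=1 Z=0
after  5: R0=0xa8 R1=0xfe R2=0xdc R3=0x9c R4=0xfe  N=1 Z=0
-- IRQ taken; context saved, return-PC = 6 --

SAVED = 0xfe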